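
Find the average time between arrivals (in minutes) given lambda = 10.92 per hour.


Mean interarrival time = 60/lambda = 60/10.92 = 5.49 minutes

5.49 minutes


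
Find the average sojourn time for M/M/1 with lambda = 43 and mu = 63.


W = 1/(mu - lambda) = 1/(63 - 43) = 0.05 hours

0.05 hours


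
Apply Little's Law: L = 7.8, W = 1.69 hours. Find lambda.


lambda = L / W = 7.8 / 1.69 = 4.62 per hour

4.62 per hour


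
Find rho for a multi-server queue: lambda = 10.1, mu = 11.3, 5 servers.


rho = lambda / (c * mu) = 10.1 / (5 * 11.3) = 0.1788

0.1788


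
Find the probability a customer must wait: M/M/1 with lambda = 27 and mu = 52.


P(wait) = rho = lambda/mu = 27/52 = 0.5192

0.5192


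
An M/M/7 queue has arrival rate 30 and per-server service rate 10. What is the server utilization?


rho = lambda/(c*mu) = 30/(7*10) = 0.4286

0.4286


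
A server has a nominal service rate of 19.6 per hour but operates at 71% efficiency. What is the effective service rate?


Effective rate = mu * efficiency = 19.6 * 0.71 = 13.92 per hour

13.92 per hour


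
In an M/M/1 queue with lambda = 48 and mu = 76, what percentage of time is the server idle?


Idle fraction = (1 - rho) * 100 = (1 - 48/76) * 100 = 36.8%

36.8%


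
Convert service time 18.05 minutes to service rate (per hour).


mu = 60 / avg_service_time = 60 / 18.05 = 3.32 per hour

3.32 per hour


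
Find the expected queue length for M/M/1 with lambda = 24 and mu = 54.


rho = 24/54; Lq = rho^2/(1-rho) = 0.36

0.36


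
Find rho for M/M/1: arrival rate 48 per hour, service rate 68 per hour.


rho = lambda/mu = 48/68 = 0.7059

0.7059


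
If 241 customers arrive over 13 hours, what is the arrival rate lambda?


lambda = total arrivals / time = 241 / 13 = 18.54 per hour

18.54 per hour


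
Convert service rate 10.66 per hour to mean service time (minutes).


Mean service time = 60/mu = 60/10.66 = 5.63 minutes

5.63 minutes


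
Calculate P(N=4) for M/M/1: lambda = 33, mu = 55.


rho = 33/55; P(n) = (1-rho)*rho^n = (1-33/55)*(33/55)^4 = 0.0518

0.0518


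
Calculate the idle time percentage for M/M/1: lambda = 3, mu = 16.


Idle fraction = (1 - rho) * 100 = (1 - 3/16) * 100 = 81.3%

81.3%


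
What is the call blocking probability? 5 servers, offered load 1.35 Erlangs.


B(N,A) = (A^N/N!) / sum(A^k/k!, k=0..N) with N=5, A=1.35 = 0.0097

0.0097


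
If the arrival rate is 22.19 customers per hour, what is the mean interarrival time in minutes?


Mean interarrival time = 60/lambda = 60/22.19 = 2.7 minutes

2.7 minutes


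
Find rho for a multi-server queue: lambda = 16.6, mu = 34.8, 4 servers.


rho = lambda / (c * mu) = 16.6 / (4 * 34.8) = 0.1193

0.1193


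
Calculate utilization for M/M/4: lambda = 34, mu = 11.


rho = lambda/(c*mu) = 34/(4*11) = 0.7727

0.7727


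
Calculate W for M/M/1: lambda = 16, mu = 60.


W = 1/(mu - lambda) = 1/(60 - 16) = 0.0227 hours

0.0227 hours


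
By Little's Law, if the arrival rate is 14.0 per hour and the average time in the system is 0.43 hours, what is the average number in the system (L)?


L = lambda * W = 14.0 * 0.43 = 6.02

6.02


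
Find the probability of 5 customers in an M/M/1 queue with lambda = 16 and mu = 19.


rho = 16/19; P(n) = (1-rho)*rho^n = (1-16/19)*(16/19)^5 = 0.0669

0.0669


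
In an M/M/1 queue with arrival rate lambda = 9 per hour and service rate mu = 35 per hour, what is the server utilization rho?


rho = lambda/mu = 9/35 = 0.2571

0.2571


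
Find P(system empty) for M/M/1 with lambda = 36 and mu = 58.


P0 = 1 - rho = 1 - 36/58 = 0.3793

0.3793


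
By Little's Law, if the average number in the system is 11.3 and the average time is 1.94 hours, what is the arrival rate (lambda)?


lambda = L / W = 11.3 / 1.94 = 5.82 per hour

5.82 per hour


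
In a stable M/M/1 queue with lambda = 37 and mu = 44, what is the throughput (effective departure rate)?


For a stable queue (lambda < mu), throughput = lambda = 37 per hour

37 per hour


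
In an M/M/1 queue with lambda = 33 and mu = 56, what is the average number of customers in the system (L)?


rho = 33/56; L = rho/(1-rho) = 1.43

1.43


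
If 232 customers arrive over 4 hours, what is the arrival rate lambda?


lambda = total arrivals / time = 232 / 4 = 58.0 per hour

58.0 per hour


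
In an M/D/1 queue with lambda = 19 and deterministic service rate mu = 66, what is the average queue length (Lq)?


M/D/1: Lq = rho^2 / (2*(1-rho)) where rho = 19/66; Lq = 0.06

0.06


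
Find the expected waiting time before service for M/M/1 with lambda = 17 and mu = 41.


rho = 17/41; Wq = rho/(mu - lambda) = 0.0173 hours

0.0173 hours


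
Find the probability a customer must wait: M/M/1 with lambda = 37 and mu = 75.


P(wait) = rho = lambda/mu = 37/75 = 0.4933

0.4933


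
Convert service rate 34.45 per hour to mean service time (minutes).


Mean service time = 60/mu = 60/34.45 = 1.74 minutes

1.74 minutes


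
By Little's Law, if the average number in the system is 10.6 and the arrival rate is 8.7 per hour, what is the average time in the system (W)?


W = L / lambda = 10.6 / 8.7 = 1.2184 hours

1.2184 hours


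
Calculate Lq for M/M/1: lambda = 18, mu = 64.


rho = 18/64; Lq = rho^2/(1-rho) = 0.11

0.11


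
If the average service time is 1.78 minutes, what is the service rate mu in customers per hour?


mu = 60 / avg_service_time = 60 / 1.78 = 33.71 per hour

33.71 per hour


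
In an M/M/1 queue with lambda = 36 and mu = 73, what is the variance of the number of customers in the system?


rho = 36/73; Var(N) = rho/(1-rho)^2 = 1.92

1.92


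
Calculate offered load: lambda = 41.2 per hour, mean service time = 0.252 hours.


Offered load a = lambda * E[S] = 41.2 * 0.252 = 10.38 Erlangs

10.38 Erlangs


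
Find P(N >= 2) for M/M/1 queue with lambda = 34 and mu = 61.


P(N >= 2) = rho^2 = (34/61)^2 = 0.3107

0.3107


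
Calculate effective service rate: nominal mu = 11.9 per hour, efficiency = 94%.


Effective rate = mu * efficiency = 11.9 * 0.94 = 11.19 per hour

11.19 per hour


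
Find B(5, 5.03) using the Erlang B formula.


B(N,A) = (A^N/N!) / sum(A^k/k!, k=0..N) with N=5, A=5.03 = 0.2873

0.2873


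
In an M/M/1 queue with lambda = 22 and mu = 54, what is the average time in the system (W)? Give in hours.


W = 1/(mu - lambda) = 1/(54 - 22) = 0.0313 hours

0.0313 hours


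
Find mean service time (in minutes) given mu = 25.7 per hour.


Mean service time = 60/mu = 60/25.7 = 2.33 minutes

2.33 minutes


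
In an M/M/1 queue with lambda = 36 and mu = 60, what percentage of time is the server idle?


Idle fraction = (1 - rho) * 100 = (1 - 36/60) * 100 = 40.0%

40.0%


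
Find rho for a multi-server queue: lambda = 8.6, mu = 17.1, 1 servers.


rho = lambda / (c * mu) = 8.6 / (1 * 17.1) = 0.5029

0.5029


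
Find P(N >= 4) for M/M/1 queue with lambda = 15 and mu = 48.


P(N >= 4) = rho^4 = (15/48)^4 = 0.0095

0.0095


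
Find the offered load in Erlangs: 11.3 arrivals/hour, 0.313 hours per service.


Offered load a = lambda * E[S] = 11.3 * 0.313 = 3.54 Erlangs

3.54 Erlangs


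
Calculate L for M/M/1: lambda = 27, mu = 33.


rho = 27/33; L = rho/(1-rho) = 4.5

4.5


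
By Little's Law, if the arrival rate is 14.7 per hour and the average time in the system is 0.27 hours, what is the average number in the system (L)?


L = lambda * W = 14.7 * 0.27 = 3.97

3.97


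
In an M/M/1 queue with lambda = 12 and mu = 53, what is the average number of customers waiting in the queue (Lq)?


rho = 12/53; Lq = rho^2/(1-rho) = 0.07

0.07


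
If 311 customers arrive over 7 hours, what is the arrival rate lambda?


lambda = total arrivals / time = 311 / 7 = 44.43 per hour

44.43 per hour


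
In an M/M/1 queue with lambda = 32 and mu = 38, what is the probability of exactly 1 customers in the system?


rho = 32/38; P(n) = (1-rho)*rho^n = (1-32/38)*(32/38)^1 = 0.133

0.133


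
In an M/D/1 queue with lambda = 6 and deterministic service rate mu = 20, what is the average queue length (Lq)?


M/D/1: Lq = rho^2 / (2*(1-rho)) where rho = 6/20; Lq = 0.06

0.06


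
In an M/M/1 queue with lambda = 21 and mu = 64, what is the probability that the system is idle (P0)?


P0 = 1 - rho = 1 - 21/64 = 0.6719

0.6719


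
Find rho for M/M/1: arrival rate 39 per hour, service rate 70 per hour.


rho = lambda/mu = 39/70 = 0.5571

0.5571


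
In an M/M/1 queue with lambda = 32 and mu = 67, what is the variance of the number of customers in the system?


rho = 32/67; Var(N) = rho/(1-rho)^2 = 1.75

1.75


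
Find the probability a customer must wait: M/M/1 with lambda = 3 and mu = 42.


P(wait) = rho = lambda/mu = 3/42 = 0.0714

0.0714


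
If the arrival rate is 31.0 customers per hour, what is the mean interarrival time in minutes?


Mean interarrival time = 60/lambda = 60/31.0 = 1.94 minutes

1.94 minutes


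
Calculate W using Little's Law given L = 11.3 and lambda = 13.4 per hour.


W = L / lambda = 11.3 / 13.4 = 0.8433 hours

0.8433 hours


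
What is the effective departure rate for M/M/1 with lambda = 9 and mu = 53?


For a stable queue (lambda < mu), throughput = lambda = 9 per hour

9 per hour


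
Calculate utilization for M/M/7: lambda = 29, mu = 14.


rho = lambda/(c*mu) = 29/(7*14) = 0.2959

0.2959


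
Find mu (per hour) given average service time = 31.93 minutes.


mu = 60 / avg_service_time = 60 / 31.93 = 1.88 per hour

1.88 per hour


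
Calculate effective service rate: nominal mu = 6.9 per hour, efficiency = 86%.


Effective rate = mu * efficiency = 6.9 * 0.86 = 5.93 per hour

5.93 per hour


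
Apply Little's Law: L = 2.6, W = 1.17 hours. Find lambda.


lambda = L / W = 2.6 / 1.17 = 2.22 per hour

2.22 per hour


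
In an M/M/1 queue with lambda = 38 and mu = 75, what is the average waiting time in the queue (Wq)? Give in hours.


rho = 38/75; Wq = rho/(mu - lambda) = 0.0137 hours

0.0137 hours


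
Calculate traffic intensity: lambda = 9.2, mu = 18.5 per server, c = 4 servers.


rho = lambda / (c * mu) = 9.2 / (4 * 18.5) = 0.1243

0.1243


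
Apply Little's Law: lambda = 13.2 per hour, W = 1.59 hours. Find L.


L = lambda * W = 13.2 * 1.59 = 20.99

20.99


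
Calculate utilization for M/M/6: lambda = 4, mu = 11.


rho = lambda/(c*mu) = 4/(6*11) = 0.0606

0.0606


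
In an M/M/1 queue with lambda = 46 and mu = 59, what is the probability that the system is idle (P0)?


P0 = 1 - rho = 1 - 46/59 = 0.2203

0.2203


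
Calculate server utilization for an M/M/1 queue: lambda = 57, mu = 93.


rho = lambda/mu = 57/93 = 0.6129

0.6129


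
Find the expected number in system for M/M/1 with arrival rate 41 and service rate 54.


rho = 41/54; L = rho/(1-rho) = 3.15

3.15


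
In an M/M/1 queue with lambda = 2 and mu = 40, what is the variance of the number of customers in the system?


rho = 2/40; Var(N) = rho/(1-rho)^2 = 0.06

0.06


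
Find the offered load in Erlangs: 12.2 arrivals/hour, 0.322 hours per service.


Offered load a = lambda * E[S] = 12.2 * 0.322 = 3.93 Erlangs

3.93 Erlangs


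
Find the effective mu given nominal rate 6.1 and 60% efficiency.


Effective rate = mu * efficiency = 6.1 * 0.6 = 3.66 per hour

3.66 per hour


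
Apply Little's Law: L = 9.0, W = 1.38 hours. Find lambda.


lambda = L / W = 9.0 / 1.38 = 6.52 per hour

6.52 per hour


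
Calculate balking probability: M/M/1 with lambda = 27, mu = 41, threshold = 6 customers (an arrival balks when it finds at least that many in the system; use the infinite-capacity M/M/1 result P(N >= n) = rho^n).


P(N >= 6) = rho^6 = (27/41)^6 = 0.0816

0.0816


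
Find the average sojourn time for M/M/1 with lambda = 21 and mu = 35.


W = 1/(mu - lambda) = 1/(35 - 21) = 0.0714 hours

0.0714 hours


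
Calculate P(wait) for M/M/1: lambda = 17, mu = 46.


P(wait) = rho = lambda/mu = 17/46 = 0.3696

0.3696


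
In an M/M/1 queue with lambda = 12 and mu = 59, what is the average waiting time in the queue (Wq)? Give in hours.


rho = 12/59; Wq = rho/(mu - lambda) = 0.0043 hours

0.0043 hours


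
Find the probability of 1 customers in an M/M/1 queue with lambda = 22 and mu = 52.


rho = 22/52; P(n) = (1-rho)*rho^n = (1-22/52)*(22/52)^1 = 0.2441

0.2441


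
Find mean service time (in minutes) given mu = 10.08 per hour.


Mean service time = 60/mu = 60/10.08 = 5.95 minutes

5.95 minutes


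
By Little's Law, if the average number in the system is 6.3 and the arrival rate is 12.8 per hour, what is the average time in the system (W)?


W = L / lambda = 6.3 / 12.8 = 0.4922 hours

0.4922 hours


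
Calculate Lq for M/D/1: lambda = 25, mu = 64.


M/D/1: Lq = rho^2 / (2*(1-rho)) where rho = 25/64; Lq = 0.13

0.13


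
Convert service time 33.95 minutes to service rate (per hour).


mu = 60 / avg_service_time = 60 / 33.95 = 1.77 per hour

1.77 per hour


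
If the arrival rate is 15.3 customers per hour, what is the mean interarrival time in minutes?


Mean interarrival time = 60/lambda = 60/15.3 = 3.92 minutes

3.92 minutes


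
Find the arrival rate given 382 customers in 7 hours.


lambda = total arrivals / time = 382 / 7 = 54.57 per hour

54.57 per hour


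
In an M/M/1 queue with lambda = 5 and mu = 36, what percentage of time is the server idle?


Idle fraction = (1 - rho) * 100 = (1 - 5/36) * 100 = 86.1%

86.1%


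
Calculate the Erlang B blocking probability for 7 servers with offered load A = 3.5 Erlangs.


B(N,A) = (A^N/N!) / sum(A^k/k!, k=0..N) with N=7, A=3.5 = 0.0396

0.0396


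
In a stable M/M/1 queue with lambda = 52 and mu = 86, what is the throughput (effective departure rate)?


For a stable queue (lambda < mu), throughput = lambda = 52 per hour

52 per hour


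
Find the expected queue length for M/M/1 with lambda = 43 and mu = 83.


rho = 43/83; Lq = rho^2/(1-rho) = 0.56

0.56


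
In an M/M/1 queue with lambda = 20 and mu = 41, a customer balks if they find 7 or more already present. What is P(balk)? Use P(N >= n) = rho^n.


P(N >= 7) = rho^7 = (20/41)^7 = 0.0066

0.0066


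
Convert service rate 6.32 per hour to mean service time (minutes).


Mean service time = 60/mu = 60/6.32 = 9.49 minutes

9.49 minutes


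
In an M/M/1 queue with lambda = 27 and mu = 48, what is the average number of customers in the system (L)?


rho = 27/48; L = rho/(1-rho) = 1.29

1.29


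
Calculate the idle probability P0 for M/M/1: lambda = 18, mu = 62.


P0 = 1 - rho = 1 - 18/62 = 0.7097

0.7097


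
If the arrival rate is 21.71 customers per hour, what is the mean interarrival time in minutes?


Mean interarrival time = 60/lambda = 60/21.71 = 2.76 minutes

2.76 minutes


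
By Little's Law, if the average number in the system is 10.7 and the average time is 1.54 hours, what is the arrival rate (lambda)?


lambda = L / W = 10.7 / 1.54 = 6.95 per hour

6.95 per hour


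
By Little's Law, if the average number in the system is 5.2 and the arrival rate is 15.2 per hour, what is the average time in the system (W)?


W = L / lambda = 5.2 / 15.2 = 0.3421 hours

0.3421 hours


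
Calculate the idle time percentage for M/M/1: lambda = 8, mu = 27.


Idle fraction = (1 - rho) * 100 = (1 - 8/27) * 100 = 70.4%

70.4%


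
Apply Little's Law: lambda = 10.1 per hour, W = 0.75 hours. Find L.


L = lambda * W = 10.1 * 0.75 = 7.58

7.58


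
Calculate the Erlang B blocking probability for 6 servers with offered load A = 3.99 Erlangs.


B(N,A) = (A^N/N!) / sum(A^k/k!, k=0..N) with N=6, A=3.99 = 0.1164

0.1164


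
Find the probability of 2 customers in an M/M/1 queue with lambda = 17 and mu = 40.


rho = 17/40; P(n) = (1-rho)*rho^n = (1-17/40)*(17/40)^2 = 0.1039

0.1039


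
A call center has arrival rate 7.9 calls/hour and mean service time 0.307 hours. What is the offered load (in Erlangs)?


Offered load a = lambda * E[S] = 7.9 * 0.307 = 2.43 Erlangs

2.43 Erlangs


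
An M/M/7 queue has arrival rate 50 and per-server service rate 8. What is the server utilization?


rho = lambda/(c*mu) = 50/(7*8) = 0.8929

0.8929


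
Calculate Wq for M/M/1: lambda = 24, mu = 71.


rho = 24/71; Wq = rho/(mu - lambda) = 0.0072 hours

0.0072 hours


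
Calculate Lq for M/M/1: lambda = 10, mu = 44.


rho = 10/44; Lq = rho^2/(1-rho) = 0.07

0.07


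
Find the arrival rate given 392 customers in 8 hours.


lambda = total arrivals / time = 392 / 8 = 49.0 per hour

49.0 per hour


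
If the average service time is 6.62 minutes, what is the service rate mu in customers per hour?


mu = 60 / avg_service_time = 60 / 6.62 = 9.06 per hour

9.06 per hour


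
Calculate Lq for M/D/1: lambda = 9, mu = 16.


M/D/1: Lq = rho^2 / (2*(1-rho)) where rho = 9/16; Lq = 0.36

0.36


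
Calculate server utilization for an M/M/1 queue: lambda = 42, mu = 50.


rho = lambda/mu = 42/50 = 0.84

0.84


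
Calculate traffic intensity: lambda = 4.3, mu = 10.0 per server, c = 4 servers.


rho = lambda / (c * mu) = 4.3 / (4 * 10.0) = 0.1075

0.1075


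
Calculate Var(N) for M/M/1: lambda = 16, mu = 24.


rho = 16/24; Var(N) = rho/(1-rho)^2 = 6.0

6.0


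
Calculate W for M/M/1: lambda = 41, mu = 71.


W = 1/(mu - lambda) = 1/(71 - 41) = 0.0333 hours

0.0333 hours


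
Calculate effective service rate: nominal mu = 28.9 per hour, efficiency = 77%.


Effective rate = mu * efficiency = 28.9 * 0.77 = 22.25 per hour

22.25 per hour


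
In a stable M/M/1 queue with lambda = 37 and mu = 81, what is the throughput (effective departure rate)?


For a stable queue (lambda < mu), throughput = lambda = 37 per hour

37 per hour


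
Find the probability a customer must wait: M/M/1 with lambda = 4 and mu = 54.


P(wait) = rho = lambda/mu = 4/54 = 0.0741

0.0741


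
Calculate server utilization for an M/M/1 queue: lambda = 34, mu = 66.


rho = lambda/mu = 34/66 = 0.5152

0.5152


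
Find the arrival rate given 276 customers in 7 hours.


lambda = total arrivals / time = 276 / 7 = 39.43 per hour

39.43 per hour


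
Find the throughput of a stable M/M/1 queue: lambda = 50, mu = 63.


For a stable queue (lambda < mu), throughput = lambda = 50 per hour

50 per hour


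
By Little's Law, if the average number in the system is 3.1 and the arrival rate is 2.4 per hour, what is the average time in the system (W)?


W = L / lambda = 3.1 / 2.4 = 1.2917 hours

1.2917 hours


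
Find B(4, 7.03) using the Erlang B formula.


B(N,A) = (A^N/N!) / sum(A^k/k!, k=0..N) with N=4, A=7.03 = 0.5289

0.5289


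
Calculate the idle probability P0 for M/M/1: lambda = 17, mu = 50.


P0 = 1 - rho = 1 - 17/50 = 0.66

0.66


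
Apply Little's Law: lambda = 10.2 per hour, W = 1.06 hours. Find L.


L = lambda * W = 10.2 * 1.06 = 10.81

10.81


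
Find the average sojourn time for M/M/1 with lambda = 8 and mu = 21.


W = 1/(mu - lambda) = 1/(21 - 8) = 0.0769 hours

0.0769 hours


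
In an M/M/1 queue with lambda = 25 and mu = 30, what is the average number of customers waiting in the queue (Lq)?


rho = 25/30; Lq = rho^2/(1-rho) = 4.17

4.17


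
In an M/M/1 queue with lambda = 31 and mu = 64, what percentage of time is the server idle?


Idle fraction = (1 - rho) * 100 = (1 - 31/64) * 100 = 51.6%

51.6%


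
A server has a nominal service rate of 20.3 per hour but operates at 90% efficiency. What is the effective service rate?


Effective rate = mu * efficiency = 20.3 * 0.9 = 18.27 per hour

18.27 per hour


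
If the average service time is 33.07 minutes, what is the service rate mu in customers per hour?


mu = 60 / avg_service_time = 60 / 33.07 = 1.81 per hour

1.81 per hour


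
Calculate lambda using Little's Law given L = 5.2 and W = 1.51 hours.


lambda = L / W = 5.2 / 1.51 = 3.44 per hour

3.44 per hour


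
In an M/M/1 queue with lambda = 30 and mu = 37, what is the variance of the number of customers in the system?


rho = 30/37; Var(N) = rho/(1-rho)^2 = 22.65

22.65


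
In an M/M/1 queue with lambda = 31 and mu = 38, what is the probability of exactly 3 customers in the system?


rho = 31/38; P(n) = (1-rho)*rho^n = (1-31/38)*(31/38)^3 = 0.1

0.1


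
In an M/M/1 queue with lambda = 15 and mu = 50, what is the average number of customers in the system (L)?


rho = 15/50; L = rho/(1-rho) = 0.43

0.43


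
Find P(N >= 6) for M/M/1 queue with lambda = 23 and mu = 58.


P(N >= 6) = rho^6 = (23/58)^6 = 0.0039

0.0039


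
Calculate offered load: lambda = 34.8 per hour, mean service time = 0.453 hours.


Offered load a = lambda * E[S] = 34.8 * 0.453 = 15.76 Erlangs

15.76 Erlangs


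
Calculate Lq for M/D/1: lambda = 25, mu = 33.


M/D/1: Lq = rho^2 / (2*(1-rho)) where rho = 25/33; Lq = 1.18

1.18


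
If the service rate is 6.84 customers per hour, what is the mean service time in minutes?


Mean service time = 60/mu = 60/6.84 = 8.77 minutes

8.77 minutes


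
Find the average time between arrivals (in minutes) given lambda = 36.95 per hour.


Mean interarrival time = 60/lambda = 60/36.95 = 1.62 minutes

1.62 minutes


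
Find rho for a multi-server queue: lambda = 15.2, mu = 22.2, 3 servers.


rho = lambda / (c * mu) = 15.2 / (3 * 22.2) = 0.2282

0.2282


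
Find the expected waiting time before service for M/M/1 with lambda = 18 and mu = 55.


rho = 18/55; Wq = rho/(mu - lambda) = 0.0088 hours

0.0088 hours


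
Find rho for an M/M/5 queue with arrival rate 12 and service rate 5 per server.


rho = lambda/(c*mu) = 12/(5*5) = 0.48

0.48


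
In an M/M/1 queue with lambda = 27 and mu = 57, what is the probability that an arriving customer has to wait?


P(wait) = rho = lambda/mu = 27/57 = 0.4737

0.4737


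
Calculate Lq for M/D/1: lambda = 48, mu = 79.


M/D/1: Lq = rho^2 / (2*(1-rho)) where rho = 48/79; Lq = 0.47

0.47


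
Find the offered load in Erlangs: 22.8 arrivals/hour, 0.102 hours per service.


Offered load a = lambda * E[S] = 22.8 * 0.102 = 2.33 Erlangs

2.33 Erlangs


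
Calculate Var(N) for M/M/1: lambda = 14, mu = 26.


rho = 14/26; Var(N) = rho/(1-rho)^2 = 2.53

2.53


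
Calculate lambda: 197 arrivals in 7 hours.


lambda = total arrivals / time = 197 / 7 = 28.14 per hour

28.14 per hour


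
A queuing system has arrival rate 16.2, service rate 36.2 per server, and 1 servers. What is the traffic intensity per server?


rho = lambda / (c * mu) = 16.2 / (1 * 36.2) = 0.4475

0.4475


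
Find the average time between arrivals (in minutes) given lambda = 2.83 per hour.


Mean interarrival time = 60/lambda = 60/2.83 = 21.2 minutes

21.2 minutes


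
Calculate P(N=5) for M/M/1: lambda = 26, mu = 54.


rho = 26/54; P(n) = (1-rho)*rho^n = (1-26/54)*(26/54)^5 = 0.0134

0.0134


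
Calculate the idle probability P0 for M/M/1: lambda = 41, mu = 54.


P0 = 1 - rho = 1 - 41/54 = 0.2407

0.2407


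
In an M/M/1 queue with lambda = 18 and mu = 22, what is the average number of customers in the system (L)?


rho = 18/22; L = rho/(1-rho) = 4.5

4.5


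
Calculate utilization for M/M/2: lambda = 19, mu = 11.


rho = lambda/(c*mu) = 19/(2*11) = 0.8636

0.8636


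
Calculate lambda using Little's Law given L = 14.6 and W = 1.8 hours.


lambda = L / W = 14.6 / 1.8 = 8.11 per hour

8.11 per hour


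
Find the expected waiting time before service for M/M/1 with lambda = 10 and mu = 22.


rho = 10/22; Wq = rho/(mu - lambda) = 0.0379 hours

0.0379 hours


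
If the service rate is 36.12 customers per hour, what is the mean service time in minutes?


Mean service time = 60/mu = 60/36.12 = 1.66 minutes

1.66 minutes


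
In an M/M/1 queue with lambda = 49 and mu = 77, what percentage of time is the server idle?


Idle fraction = (1 - rho) * 100 = (1 - 49/77) * 100 = 36.4%

36.4%


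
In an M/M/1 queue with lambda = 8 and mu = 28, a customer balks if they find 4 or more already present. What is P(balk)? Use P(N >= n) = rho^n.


P(N >= 4) = rho^4 = (8/28)^4 = 0.0067

0.0067


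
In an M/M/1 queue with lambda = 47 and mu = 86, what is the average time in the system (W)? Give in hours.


W = 1/(mu - lambda) = 1/(86 - 47) = 0.0256 hours

0.0256 hours


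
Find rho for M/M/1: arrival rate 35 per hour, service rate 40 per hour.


rho = lambda/mu = 35/40 = 0.875

0.875


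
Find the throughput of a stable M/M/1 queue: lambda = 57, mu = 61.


For a stable queue (lambda < mu), throughput = lambda = 57 per hour

57 per hour


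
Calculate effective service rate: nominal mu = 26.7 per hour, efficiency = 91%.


Effective rate = mu * efficiency = 26.7 * 0.91 = 24.3 per hour

24.3 per hour


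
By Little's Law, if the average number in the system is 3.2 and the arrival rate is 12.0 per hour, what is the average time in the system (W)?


W = L / lambda = 3.2 / 12.0 = 0.2667 hours

0.2667 hours


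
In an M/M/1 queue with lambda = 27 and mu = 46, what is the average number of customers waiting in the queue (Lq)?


rho = 27/46; Lq = rho^2/(1-rho) = 0.83

0.83


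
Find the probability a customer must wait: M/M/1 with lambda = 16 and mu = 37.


P(wait) = rho = lambda/mu = 16/37 = 0.4324

0.4324


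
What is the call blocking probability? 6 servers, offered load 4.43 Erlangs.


B(N,A) = (A^N/N!) / sum(A^k/k!, k=0..N) with N=6, A=4.43 = 0.1489

0.1489


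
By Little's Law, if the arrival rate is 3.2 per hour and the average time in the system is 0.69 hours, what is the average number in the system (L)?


L = lambda * W = 3.2 * 0.69 = 2.21

2.21


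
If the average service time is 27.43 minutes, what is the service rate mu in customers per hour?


mu = 60 / avg_service_time = 60 / 27.43 = 2.19 per hour

2.19 per hour


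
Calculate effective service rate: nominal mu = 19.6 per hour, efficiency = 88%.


Effective rate = mu * efficiency = 19.6 * 0.88 = 17.25 per hour

17.25 per hour


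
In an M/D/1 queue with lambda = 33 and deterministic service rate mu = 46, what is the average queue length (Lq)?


M/D/1: Lq = rho^2 / (2*(1-rho)) where rho = 33/46; Lq = 0.91

0.91


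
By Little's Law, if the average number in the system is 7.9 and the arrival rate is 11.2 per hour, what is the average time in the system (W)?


W = L / lambda = 7.9 / 11.2 = 0.7054 hours

0.7054 hours


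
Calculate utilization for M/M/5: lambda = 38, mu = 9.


rho = lambda/(c*mu) = 38/(5*9) = 0.8444

0.8444


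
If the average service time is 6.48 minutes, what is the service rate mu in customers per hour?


mu = 60 / avg_service_time = 60 / 6.48 = 9.26 per hour

9.26 per hour


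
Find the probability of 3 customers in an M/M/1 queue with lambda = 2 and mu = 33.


rho = 2/33; P(n) = (1-rho)*rho^n = (1-2/33)*(2/33)^3 = 0.0002

0.0002


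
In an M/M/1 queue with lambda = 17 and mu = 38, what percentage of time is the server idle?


Idle fraction = (1 - rho) * 100 = (1 - 17/38) * 100 = 55.3%

55.3%


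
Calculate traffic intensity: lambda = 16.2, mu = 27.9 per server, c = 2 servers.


rho = lambda / (c * mu) = 16.2 / (2 * 27.9) = 0.2903

0.2903


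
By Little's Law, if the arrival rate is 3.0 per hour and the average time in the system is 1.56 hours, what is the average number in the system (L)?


L = lambda * W = 3.0 * 1.56 = 4.68

4.68


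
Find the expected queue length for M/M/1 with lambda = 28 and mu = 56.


rho = 28/56; Lq = rho^2/(1-rho) = 0.5

0.5


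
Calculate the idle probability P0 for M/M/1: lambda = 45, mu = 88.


P0 = 1 - rho = 1 - 45/88 = 0.4886

0.4886


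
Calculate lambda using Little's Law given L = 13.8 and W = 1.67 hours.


lambda = L / W = 13.8 / 1.67 = 8.26 per hour

8.26 per hour


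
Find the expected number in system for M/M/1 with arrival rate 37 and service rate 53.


rho = 37/53; L = rho/(1-rho) = 2.31

2.31


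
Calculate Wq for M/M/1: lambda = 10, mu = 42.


rho = 10/42; Wq = rho/(mu - lambda) = 0.0074 hours

0.0074 hours


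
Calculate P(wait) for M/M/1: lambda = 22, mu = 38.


P(wait) = rho = lambda/mu = 22/38 = 0.5789

0.5789


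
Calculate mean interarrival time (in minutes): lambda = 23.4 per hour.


Mean interarrival time = 60/lambda = 60/23.4 = 2.56 minutes

2.56 minutes


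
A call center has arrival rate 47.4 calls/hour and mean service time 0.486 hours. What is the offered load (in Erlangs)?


Offered load a = lambda * E[S] = 47.4 * 0.486 = 23.04 Erlangs

23.04 Erlangs


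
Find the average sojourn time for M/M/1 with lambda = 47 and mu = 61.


W = 1/(mu - lambda) = 1/(61 - 47) = 0.0714 hours

0.0714 hours


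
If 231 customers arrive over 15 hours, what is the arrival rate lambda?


lambda = total arrivals / time = 231 / 15 = 15.4 per hour

15.4 per hour


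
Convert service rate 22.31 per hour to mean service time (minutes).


Mean service time = 60/mu = 60/22.31 = 2.69 minutes

2.69 minutes


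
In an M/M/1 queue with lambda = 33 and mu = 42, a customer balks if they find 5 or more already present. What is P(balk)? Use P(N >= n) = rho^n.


P(N >= 5) = rho^5 = (33/42)^5 = 0.2994

0.2994


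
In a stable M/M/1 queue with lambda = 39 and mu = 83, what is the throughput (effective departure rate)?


For a stable queue (lambda < mu), throughput = lambda = 39 per hour

39 per hour


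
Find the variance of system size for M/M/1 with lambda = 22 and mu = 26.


rho = 22/26; Var(N) = rho/(1-rho)^2 = 35.75

35.75


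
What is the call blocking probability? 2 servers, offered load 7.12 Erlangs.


B(N,A) = (A^N/N!) / sum(A^k/k!, k=0..N) with N=2, A=7.12 = 0.7574

0.7574


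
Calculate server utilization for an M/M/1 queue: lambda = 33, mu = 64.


rho = lambda/mu = 33/64 = 0.5156

0.5156


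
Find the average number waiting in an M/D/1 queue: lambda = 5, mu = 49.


M/D/1: Lq = rho^2 / (2*(1-rho)) where rho = 5/49; Lq = 0.01

0.01


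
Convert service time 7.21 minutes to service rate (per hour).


mu = 60 / avg_service_time = 60 / 7.21 = 8.32 per hour

8.32 per hour


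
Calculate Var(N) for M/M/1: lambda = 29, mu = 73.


rho = 29/73; Var(N) = rho/(1-rho)^2 = 1.09

1.09


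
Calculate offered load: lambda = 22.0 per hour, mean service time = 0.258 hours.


Offered load a = lambda * E[S] = 22.0 * 0.258 = 5.68 Erlangs

5.68 Erlangs


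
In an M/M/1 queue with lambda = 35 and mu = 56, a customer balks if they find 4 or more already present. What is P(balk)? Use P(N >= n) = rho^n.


P(N >= 4) = rho^4 = (35/56)^4 = 0.1526

0.1526


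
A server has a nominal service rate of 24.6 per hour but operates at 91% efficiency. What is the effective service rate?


Effective rate = mu * efficiency = 24.6 * 0.91 = 22.39 per hour

22.39 per hour


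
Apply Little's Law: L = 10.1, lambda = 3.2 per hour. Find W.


W = L / lambda = 10.1 / 3.2 = 3.1563 hours

3.1563 hours


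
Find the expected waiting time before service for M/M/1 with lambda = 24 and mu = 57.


rho = 24/57; Wq = rho/(mu - lambda) = 0.0128 hours

0.0128 hours


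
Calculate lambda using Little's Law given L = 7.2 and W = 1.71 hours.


lambda = L / W = 7.2 / 1.71 = 4.21 per hour

4.21 per hour


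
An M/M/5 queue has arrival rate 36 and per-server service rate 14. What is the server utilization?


rho = lambda/(c*mu) = 36/(5*14) = 0.5143

0.5143


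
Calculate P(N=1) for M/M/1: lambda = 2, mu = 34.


rho = 2/34; P(n) = (1-rho)*rho^n = (1-2/34)*(2/34)^1 = 0.0554

0.0554


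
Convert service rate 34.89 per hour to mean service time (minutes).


Mean service time = 60/mu = 60/34.89 = 1.72 minutes

1.72 minutes


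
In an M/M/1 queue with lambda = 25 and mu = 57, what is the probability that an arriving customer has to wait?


P(wait) = rho = lambda/mu = 25/57 = 0.4386

0.4386


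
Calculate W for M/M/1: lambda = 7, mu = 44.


W = 1/(mu - lambda) = 1/(44 - 7) = 0.027 hours

0.027 hours


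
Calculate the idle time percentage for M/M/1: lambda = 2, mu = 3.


Idle fraction = (1 - rho) * 100 = (1 - 2/3) * 100 = 33.3%

33.3%


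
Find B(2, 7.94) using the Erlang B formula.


B(N,A) = (A^N/N!) / sum(A^k/k!, k=0..N) with N=2, A=7.94 = 0.7791

0.7791


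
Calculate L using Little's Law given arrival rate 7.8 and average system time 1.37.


L = lambda * W = 7.8 * 1.37 = 10.69

10.69


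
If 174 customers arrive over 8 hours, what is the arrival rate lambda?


lambda = total arrivals / time = 174 / 8 = 21.75 per hour

21.75 per hour


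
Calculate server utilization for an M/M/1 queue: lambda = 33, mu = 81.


rho = lambda/mu = 33/81 = 0.4074

0.4074


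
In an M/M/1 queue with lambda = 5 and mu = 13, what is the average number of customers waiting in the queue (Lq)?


rho = 5/13; Lq = rho^2/(1-rho) = 0.24

0.24


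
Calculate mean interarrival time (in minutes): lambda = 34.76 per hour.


Mean interarrival time = 60/lambda = 60/34.76 = 1.73 minutes

1.73 minutes


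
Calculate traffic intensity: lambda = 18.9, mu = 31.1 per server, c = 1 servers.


rho = lambda / (c * mu) = 18.9 / (1 * 31.1) = 0.6077

0.6077


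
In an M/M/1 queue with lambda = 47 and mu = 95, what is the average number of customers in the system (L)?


rho = 47/95; L = rho/(1-rho) = 0.98

0.98


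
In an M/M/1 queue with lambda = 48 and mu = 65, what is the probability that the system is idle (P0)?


P0 = 1 - rho = 1 - 48/65 = 0.2615

0.2615


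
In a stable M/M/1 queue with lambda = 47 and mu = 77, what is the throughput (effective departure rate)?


For a stable queue (lambda < mu), throughput = lambda = 47 per hour

47 per hour


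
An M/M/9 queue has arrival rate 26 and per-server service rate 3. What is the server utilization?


rho = lambda/(c*mu) = 26/(9*3) = 0.963

0.963


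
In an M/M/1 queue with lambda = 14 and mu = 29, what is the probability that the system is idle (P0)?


P0 = 1 - rho = 1 - 14/29 = 0.5172

0.5172


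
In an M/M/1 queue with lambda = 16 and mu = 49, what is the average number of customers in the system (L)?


rho = 16/49; L = rho/(1-rho) = 0.48

0.48


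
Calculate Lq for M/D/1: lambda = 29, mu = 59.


M/D/1: Lq = rho^2 / (2*(1-rho)) where rho = 29/59; Lq = 0.24

0.24


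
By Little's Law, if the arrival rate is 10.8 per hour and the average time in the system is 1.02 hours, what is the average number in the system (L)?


L = lambda * W = 10.8 * 1.02 = 11.02

11.02


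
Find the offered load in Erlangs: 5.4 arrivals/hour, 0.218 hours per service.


Offered load a = lambda * E[S] = 5.4 * 0.218 = 1.18 Erlangs

1.18 Erlangs


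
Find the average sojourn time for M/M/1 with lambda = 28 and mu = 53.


W = 1/(mu - lambda) = 1/(53 - 28) = 0.04 hours

0.04 hours


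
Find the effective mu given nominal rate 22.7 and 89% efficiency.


Effective rate = mu * efficiency = 22.7 * 0.89 = 20.2 per hour

20.2 per hour


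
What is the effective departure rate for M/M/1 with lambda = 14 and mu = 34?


For a stable queue (lambda < mu), throughput = lambda = 14 per hour

14 per hour


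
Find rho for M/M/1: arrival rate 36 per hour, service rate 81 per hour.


rho = lambda/mu = 36/81 = 0.4444

0.4444


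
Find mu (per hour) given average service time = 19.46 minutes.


mu = 60 / avg_service_time = 60 / 19.46 = 3.08 per hour

3.08 per hour


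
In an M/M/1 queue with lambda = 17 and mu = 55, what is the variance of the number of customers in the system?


rho = 17/55; Var(N) = rho/(1-rho)^2 = 0.65

0.65


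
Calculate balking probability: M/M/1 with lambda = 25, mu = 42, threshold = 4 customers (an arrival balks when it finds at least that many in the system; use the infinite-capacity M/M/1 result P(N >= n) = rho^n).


P(N >= 4) = rho^4 = (25/42)^4 = 0.1255

0.1255


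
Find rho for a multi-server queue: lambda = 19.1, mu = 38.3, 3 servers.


rho = lambda / (c * mu) = 19.1 / (3 * 38.3) = 0.1662

0.1662


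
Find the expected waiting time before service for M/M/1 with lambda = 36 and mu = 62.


rho = 36/62; Wq = rho/(mu - lambda) = 0.0223 hours

0.0223 hours


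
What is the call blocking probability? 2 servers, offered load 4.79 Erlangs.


B(N,A) = (A^N/N!) / sum(A^k/k!, k=0..N) with N=2, A=4.79 = 0.6646

0.6646


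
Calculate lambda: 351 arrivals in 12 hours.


lambda = total arrivals / time = 351 / 12 = 29.25 per hour

29.25 per hour


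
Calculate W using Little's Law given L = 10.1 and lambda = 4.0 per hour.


W = L / lambda = 10.1 / 4.0 = 2.525 hours

2.525 hours


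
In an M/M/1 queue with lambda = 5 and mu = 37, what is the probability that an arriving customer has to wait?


P(wait) = rho = lambda/mu = 5/37 = 0.1351

0.1351


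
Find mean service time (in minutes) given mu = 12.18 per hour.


Mean service time = 60/mu = 60/12.18 = 4.93 minutes

4.93 minutes


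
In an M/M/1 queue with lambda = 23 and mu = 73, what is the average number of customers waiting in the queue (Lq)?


rho = 23/73; Lq = rho^2/(1-rho) = 0.14

0.14


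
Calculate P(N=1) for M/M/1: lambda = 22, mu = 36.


rho = 22/36; P(n) = (1-rho)*rho^n = (1-22/36)*(22/36)^1 = 0.2377

0.2377


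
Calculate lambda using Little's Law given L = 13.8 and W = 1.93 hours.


lambda = L / W = 13.8 / 1.93 = 7.15 per hour

7.15 per hour


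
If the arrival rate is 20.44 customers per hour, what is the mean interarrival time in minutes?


Mean interarrival time = 60/lambda = 60/20.44 = 2.94 minutes

2.94 minutes


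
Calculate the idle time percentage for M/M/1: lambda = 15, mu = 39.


Idle fraction = (1 - rho) * 100 = (1 - 15/39) * 100 = 61.5%

61.5%


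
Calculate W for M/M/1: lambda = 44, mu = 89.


W = 1/(mu - lambda) = 1/(89 - 44) = 0.0222 hours

0.0222 hours


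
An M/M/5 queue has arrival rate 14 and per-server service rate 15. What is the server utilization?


rho = lambda/(c*mu) = 14/(5*15) = 0.1867

0.1867


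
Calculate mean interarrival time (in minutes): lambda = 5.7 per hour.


Mean interarrival time = 60/lambda = 60/5.7 = 10.53 minutes

10.53 minutes


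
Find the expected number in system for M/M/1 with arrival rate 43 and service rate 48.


rho = 43/48; L = rho/(1-rho) = 8.6

8.6


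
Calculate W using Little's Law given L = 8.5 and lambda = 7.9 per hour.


W = L / lambda = 8.5 / 7.9 = 1.0759 hours

1.0759 hours


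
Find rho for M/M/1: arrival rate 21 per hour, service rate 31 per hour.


rho = lambda/mu = 21/31 = 0.6774

0.6774


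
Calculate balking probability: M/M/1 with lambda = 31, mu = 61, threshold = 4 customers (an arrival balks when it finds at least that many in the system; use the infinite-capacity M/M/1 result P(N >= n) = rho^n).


P(N >= 4) = rho^4 = (31/61)^4 = 0.0667

0.0667


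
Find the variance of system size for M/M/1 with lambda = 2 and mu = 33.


rho = 2/33; Var(N) = rho/(1-rho)^2 = 0.07

0.07


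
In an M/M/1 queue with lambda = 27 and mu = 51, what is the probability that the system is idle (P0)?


P0 = 1 - rho = 1 - 27/51 = 0.4706

0.4706


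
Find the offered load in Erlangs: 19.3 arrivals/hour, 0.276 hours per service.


Offered load a = lambda * E[S] = 19.3 * 0.276 = 5.33 Erlangs

5.33 Erlangs
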